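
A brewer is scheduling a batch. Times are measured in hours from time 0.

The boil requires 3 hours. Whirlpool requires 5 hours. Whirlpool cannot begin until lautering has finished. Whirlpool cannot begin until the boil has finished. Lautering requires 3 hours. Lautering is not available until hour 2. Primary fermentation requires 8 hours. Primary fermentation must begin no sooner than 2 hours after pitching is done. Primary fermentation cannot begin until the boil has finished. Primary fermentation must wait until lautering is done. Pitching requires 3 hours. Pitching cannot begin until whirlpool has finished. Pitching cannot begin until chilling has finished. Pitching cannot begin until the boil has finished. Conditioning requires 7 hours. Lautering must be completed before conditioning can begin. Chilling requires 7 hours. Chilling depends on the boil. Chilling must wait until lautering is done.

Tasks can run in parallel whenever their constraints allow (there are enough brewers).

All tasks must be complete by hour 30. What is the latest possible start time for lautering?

7

Primary fermentation has no dependents, so it just needs to finish by hour 30. Starting by 30 − 8 = hour 22 achieves that.
Pitching must finish before primary fermentation (must start by hour 22, minus 2-hour gap → hour 20). With a 3-hour duration, pitching must start by 20 − 3 = hour 17.
Whirlpool has to be done before pitching (must start by hour 17). That means finishing by hour 17, i.e. starting by 17 − 5 = hour 12.
Chilling has to be done before pitching (must start by hour 17). That means finishing by hour 17, i.e. starting by 17 − 7 = hour 10.
Conditioning must finish by hour 30; it takes 7 hours, so it must start by 30 − 7 = hour 23.
Lautering has several dependents: whirlpool (must start by hour 12); chilling (must start by hour 10); primary fermentation (must start by hour 22); conditioning (must start by hour 23). The earliest of those limits is hour 10, so lautering must start by 10 − 3 = hour 7.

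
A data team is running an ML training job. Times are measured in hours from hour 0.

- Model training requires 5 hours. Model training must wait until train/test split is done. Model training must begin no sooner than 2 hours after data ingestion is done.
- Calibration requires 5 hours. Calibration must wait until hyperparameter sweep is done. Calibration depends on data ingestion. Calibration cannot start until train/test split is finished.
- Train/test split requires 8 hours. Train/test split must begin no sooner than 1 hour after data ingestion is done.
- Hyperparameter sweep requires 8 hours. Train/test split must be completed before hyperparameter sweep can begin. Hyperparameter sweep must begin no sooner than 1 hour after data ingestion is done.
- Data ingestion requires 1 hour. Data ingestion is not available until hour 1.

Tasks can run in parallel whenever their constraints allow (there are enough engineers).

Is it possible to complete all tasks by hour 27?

Data ingestion waits on its own release at hour 1, so it starts at hour 1 and finishes at 1 + 1 = hour 2.
Train/test split cannot begin until data ingestion (finishes hour 2, plus 1-hour gap → hour 3). It runs from hour 3 to 3 + 8 = hour 11.
Model training cannot start until train/test split (finishes hour 11); data ingestion (finishes hour 2, plus 2-hour gap → hour 4). The controlling bound is hour 11, so model training finishes at 11 + 5 = hour 16.
For hyperparameter sweep: train/test split (finishes hour 11); data ingestion (finishes hour 2, plus 1-hour gap → hour 3). Taking the maximum gives a start of hour 11, and it finishes at 11 + 8 = hour 19.
For calibration: hyperparameter sweep (finishes hour 19); data ingestion (finishes hour 2); train/test split (finishes hour 11). Taking the maximum gives a start of hour 19, and it finishes at 19 + 5 = hour 24.
Every task is finished by hour 24, which is no later than the deadline of 27, so the schedule is feasible.

Yes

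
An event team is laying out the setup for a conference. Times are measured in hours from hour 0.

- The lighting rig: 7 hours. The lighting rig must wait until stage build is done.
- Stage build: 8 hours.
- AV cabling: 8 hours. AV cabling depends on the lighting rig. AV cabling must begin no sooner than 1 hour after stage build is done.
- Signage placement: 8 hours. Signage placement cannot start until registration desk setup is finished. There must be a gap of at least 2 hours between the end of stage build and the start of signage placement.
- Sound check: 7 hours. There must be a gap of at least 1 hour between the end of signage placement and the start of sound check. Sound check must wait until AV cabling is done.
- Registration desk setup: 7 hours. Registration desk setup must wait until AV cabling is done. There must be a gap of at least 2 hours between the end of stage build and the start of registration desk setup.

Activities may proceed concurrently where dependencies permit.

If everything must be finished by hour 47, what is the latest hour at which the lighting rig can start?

Nothing follows sound check; the deadline of hour 47 is its only limit. It must start by 47 − 7 = hour 40.
Signage placement feeds into sound check (must start by hour 40, minus 1-hour gap → hour 39); so signage placement must finish by hour 39 and therefore start by hour 31.
Registration desk setup feeds into signage placement (must start by hour 31); so registration desk setup must finish by hour 31 and therefore start by hour 24.
AV cabling feeds registration desk setup (must start by hour 24); sound check (must start by hour 40). Taking the minimum, AV cabling must finish by hour 24 and start by 24 − 8 = hour 16.
The lighting rig feeds into AV cabling (must start by hour 16); so the lighting rig must finish by hour 16 and therefore start by hour 9.

9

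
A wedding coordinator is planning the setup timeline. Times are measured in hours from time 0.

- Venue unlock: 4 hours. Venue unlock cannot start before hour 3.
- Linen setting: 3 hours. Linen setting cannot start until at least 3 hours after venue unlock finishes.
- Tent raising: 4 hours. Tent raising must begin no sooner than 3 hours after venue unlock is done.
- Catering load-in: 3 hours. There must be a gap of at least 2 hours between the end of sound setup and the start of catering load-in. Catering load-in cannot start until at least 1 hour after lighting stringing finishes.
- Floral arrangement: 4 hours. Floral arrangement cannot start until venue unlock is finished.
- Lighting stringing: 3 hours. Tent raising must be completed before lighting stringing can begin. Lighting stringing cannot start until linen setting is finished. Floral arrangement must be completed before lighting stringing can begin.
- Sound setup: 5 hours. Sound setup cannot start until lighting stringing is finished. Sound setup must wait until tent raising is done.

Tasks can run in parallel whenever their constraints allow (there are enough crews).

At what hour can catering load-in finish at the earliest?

Venue unlock cannot begin until its own release at hour 3. It runs from hour 3 to 3 + 4 = hour 7.
Floral arrangement waits on venue unlock (finishes hour 7), so it starts at hour 7 and finishes at 7 + 4 = hour 11.
Linen setting waits on venue unlock (finishes hour 7, plus 3-hour gap → hour 10), so it starts at hour 10 and finishes at 10 + 3 = hour 13.
After venue unlock (finishes hour 7, plus 3-hour gap → hour 10), tent raising can start at hour 10 and finishes at hour 14.
Lighting stringing has to wait for tent raising (finishes hour 14); linen setting (finishes hour 13); floral arrangement (finishes hour 11). The latest of these is hour 14, so lighting stringing runs hour 14 to 14 + 3 = hour 17.
For sound setup: lighting stringing (finishes hour 17); tent raising (finishes hour 14). Taking the maximum gives a start of hour 17, and it finishes at 17 + 5 = hour 22.
Catering load-in needs all of sound setup (finishes hour 22, plus 2-hour gap → hour 24); lighting stringing (finishes hour 17, plus 1-hour gap → hour 18). That puts its earliest start at hour 24; it finishes at 24 + 3 = hour 27.

27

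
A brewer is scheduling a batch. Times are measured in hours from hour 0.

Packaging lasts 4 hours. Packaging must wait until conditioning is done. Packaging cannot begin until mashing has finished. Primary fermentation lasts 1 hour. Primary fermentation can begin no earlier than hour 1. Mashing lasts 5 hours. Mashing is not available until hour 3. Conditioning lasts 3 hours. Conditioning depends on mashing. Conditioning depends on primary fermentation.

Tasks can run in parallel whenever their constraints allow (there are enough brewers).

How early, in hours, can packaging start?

11

Primary fermentation waits on its own release at hour 1, so it starts at hour 1 and finishes at 1 + 1 = hour 2.
Mashing waits on its own release at hour 3, so it starts at hour 3 and finishes at 3 + 5 = hour 8.
Conditioning cannot start until mashing (finishes hour 8); primary fermentation (finishes hour 2). The controlling bound is hour 8, so conditioning finishes at 8 + 3 = hour 11.
Packaging waits on conditioning (finishes hour 11); mashing (finishes hour 8). The latest of these is hour 11, which is the earliest packaging can start.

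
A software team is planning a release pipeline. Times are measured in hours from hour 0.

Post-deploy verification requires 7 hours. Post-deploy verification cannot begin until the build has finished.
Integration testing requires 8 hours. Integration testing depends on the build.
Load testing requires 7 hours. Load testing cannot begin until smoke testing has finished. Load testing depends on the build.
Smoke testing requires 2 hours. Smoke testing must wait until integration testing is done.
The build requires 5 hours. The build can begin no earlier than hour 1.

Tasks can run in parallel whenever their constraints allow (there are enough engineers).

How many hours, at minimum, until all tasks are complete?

After its own release at hour 1, the build can start at hour 1 and finishes at hour 6.
After the build (finishes hour 6), post-deploy verification can start at hour 6 and finishes at hour 13.
Integration testing waits on the build (finishes hour 6), so it starts at hour 6 and finishes at 6 + 8 = hour 14.
Smoke testing waits on integration testing (finishes hour 14), so it starts at hour 14 and finishes at 14 + 2 = hour 16.
Load testing cannot start until smoke testing (finishes hour 16); the build (finishes hour 6). The controlling bound is hour 16, so load testing finishes at 16 + 7 = hour 23.
All tasks are finished once the last one completes. Finish times: The build at 6, Integration testing at 14, Smoke testing at 16, Load testing at 23, Post-deploy verification at 13. The latest is hour 23.

23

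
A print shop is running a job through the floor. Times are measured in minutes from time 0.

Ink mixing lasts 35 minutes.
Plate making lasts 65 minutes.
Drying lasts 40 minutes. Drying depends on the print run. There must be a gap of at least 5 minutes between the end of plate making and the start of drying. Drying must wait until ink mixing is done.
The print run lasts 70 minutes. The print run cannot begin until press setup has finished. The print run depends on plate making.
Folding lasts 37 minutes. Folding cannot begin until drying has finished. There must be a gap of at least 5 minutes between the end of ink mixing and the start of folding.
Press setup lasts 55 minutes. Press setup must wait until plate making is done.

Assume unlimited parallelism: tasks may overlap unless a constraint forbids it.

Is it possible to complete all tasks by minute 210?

Ink mixing can start immediately at minute 0; it finishes at minute 35.
Plate making has no prerequisites, so it starts at minute 0 and finishes at minute 65.
After plate making (finishes minute 65), press setup can start at minute 65 and finishes at minute 120.
The print run cannot start until press setup (finishes minute 120); plate making (finishes minute 65). The controlling bound is minute 120, so the print run finishes at 120 + 70 = minute 190.
For drying: the print run (finishes minute 190); plate making (finishes minute 65, plus 5-minute gap → minute 70); ink mixing (finishes minute 35). Taking the maximum gives a start of minute 190, and it finishes at 190 + 40 = minute 230.
For folding: drying (finishes minute 230); ink mixing (finishes minute 35, plus 5-minute gap → minute 40). Taking the maximum gives a start of minute 230, and it finishes at 230 + 37 = minute 267.
The earliest everything can be done is minute 267, which is after the deadline of 210, so it is not possible.

No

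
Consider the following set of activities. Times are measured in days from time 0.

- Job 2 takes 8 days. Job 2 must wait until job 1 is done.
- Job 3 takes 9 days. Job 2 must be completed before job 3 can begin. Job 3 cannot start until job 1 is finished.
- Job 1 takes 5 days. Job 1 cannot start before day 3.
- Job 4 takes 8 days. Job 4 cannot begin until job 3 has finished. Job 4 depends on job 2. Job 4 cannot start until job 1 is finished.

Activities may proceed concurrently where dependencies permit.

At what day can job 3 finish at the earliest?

Job 1 cannot begin until its own release at day 3. It runs from day 3 to 3 + 5 = day 8.
Job 2 waits on job 1 (finishes day 8), so it starts at day 8 and finishes at 8 + 8 = day 16.
Job 3 cannot start until job 2 (finishes day 16); job 1 (finishes day 8). The controlling bound is day 16, so job 3 finishes at 16 + 9 = day 25.

25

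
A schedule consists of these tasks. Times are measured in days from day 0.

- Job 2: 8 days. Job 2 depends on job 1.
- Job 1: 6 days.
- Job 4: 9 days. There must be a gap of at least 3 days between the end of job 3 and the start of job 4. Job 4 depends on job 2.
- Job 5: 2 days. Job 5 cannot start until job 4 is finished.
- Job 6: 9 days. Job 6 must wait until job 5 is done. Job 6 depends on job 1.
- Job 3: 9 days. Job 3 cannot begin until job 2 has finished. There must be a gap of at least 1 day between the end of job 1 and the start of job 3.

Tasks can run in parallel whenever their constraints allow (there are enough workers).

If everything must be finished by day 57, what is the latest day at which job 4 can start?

To finish by day 57, job 6 (duration 9) must start no later than day 48.
Job 5 has to be done before job 6 (must start by day 48). That means finishing by day 48, i.e. starting by 48 − 2 = day 46.
Job 4 must finish before job 5 (must start by day 46). With a 9-day duration, job 4 must start by 46 − 9 = day 37.

37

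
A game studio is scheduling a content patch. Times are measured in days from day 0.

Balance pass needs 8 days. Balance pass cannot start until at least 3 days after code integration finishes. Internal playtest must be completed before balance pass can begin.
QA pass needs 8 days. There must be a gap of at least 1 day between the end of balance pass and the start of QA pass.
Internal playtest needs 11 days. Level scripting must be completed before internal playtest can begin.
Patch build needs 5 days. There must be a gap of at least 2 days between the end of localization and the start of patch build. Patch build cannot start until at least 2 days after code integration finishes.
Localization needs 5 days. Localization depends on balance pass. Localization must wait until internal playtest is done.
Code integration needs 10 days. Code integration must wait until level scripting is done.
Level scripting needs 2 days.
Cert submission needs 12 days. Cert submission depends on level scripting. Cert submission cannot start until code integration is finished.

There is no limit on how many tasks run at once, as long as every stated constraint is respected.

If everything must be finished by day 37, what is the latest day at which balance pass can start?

17

Patch build must finish by day 37; it takes 5 days, so it must start by 37 − 5 = day 32.
Localization must finish before patch build (must start by day 32, minus 2-day gap → day 30). With a 5-day duration, localization must start by 30 − 5 = day 25.
QA pass has no dependents, so it just needs to finish by day 37. Starting by 37 − 8 = day 29 achieves that.
Balance pass must finish in time for localization (must start by day 25); QA pass (must start by day 29, minus 1-day gap → day 28). The tightest is day 25, so balance pass must start by 25 − 8 = day 17.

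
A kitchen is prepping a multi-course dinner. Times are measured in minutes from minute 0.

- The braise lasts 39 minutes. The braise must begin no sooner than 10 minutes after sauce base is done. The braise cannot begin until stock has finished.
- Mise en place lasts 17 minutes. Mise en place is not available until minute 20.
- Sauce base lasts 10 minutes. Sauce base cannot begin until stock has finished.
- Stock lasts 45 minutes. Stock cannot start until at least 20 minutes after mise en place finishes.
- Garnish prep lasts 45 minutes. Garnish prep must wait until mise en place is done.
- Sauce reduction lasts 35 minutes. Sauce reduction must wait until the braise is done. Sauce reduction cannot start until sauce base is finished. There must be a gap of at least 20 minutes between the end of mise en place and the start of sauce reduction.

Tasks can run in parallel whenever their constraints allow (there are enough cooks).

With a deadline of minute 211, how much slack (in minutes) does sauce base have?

15

Mise en place waits on its own release at minute 20, so it starts at minute 20 and finishes at 20 + 17 = minute 37.
Stock waits on mise en place (finishes minute 37, plus 20-minute gap → minute 57), so it starts at minute 57 and finishes at 57 + 45 = minute 102.
After stock (finishes minute 102), sauce base can start at minute 102 and finishes at minute 112.

Working backward from the deadline:
Nothing follows sauce reduction; the deadline of minute 211 is its only limit. It must start by 211 − 35 = minute 176.
The braise must finish before sauce reduction (must start by minute 176). With a 39-minute duration, the braise must start by 176 − 39 = minute 137.
Sauce base feeds the braise (must start by minute 137, minus 10-minute gap → minute 127); sauce reduction (must start by minute 176). Taking the minimum, sauce base must finish by minute 127 and start by 127 − 10 = minute 117.
So sauce base can start as early as minute 102 and as late as minute 117, giving 117 − 102 = 15 minutes of slack.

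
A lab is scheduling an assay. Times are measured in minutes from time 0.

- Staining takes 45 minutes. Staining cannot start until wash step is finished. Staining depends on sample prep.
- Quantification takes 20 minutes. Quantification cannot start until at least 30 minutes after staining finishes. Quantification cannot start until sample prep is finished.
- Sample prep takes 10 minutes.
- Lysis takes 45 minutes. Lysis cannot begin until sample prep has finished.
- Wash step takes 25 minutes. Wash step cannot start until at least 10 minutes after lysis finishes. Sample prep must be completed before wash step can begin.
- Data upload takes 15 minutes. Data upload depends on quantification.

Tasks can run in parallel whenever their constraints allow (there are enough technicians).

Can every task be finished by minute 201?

Nothing blocks sample prep, so it runs from minute 0 to minute 10.
After sample prep (finishes minute 10), lysis can start at minute 10 and finishes at minute 55.
Wash step cannot start until lysis (finishes minute 55, plus 10-minute gap → minute 65); sample prep (finishes minute 10). The controlling bound is minute 65, so wash step finishes at 65 + 25 = minute 90.
Staining cannot start until wash step (finishes minute 90); sample prep (finishes minute 10). The controlling bound is minute 90, so staining finishes at 90 + 45 = minute 135.
Quantification needs all of staining (finishes minute 135, plus 30-minute gap → minute 165); sample prep (finishes minute 10). That puts its earliest start at minute 165; it finishes at 165 + 20 = minute 185.
After quantification (finishes minute 185), data upload can start at minute 185 and finishes at minute 200.
Every task is finished by minute 200, which is no later than the deadline of 201, so the schedule is feasible.

Yes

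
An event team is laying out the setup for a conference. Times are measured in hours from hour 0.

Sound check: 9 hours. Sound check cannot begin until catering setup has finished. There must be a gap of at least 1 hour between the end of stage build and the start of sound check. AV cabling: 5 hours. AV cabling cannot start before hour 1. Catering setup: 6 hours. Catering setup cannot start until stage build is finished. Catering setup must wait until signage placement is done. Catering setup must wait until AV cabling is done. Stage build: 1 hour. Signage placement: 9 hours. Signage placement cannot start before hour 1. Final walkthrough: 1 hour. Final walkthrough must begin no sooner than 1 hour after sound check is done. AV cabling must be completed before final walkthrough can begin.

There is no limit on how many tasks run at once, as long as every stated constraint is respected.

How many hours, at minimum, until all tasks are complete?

After its own release at hour 1, signage placement can start at hour 1 and finishes at hour 10.
After its own release at hour 1, AV cabling can start at hour 1 and finishes at hour 6.
Nothing blocks stage build, so it runs from hour 0 to hour 1.
Catering setup has to wait for stage build (finishes hour 1); signage placement (finishes hour 10); AV cabling (finishes hour 6). The latest of these is hour 10, so catering setup runs hour 10 to 10 + 6 = hour 16.
Sound check needs all of catering setup (finishes hour 16); stage build (finishes hour 1, plus 1-hour gap → hour 2). That puts its earliest start at hour 16; it finishes at 16 + 9 = hour 25.
For final walkthrough: sound check (finishes hour 25, plus 1-hour gap → hour 26); AV cabling (finishes hour 6). Taking the maximum gives a start of hour 26, and it finishes at 26 + 1 = hour 27.
All tasks are finished once the last one completes. Finish times: Stage build at 1, AV cabling at 6, Signage placement at 10, Catering setup at 16, Sound check at 25, Final walkthrough at 27. The latest is hour 27.

27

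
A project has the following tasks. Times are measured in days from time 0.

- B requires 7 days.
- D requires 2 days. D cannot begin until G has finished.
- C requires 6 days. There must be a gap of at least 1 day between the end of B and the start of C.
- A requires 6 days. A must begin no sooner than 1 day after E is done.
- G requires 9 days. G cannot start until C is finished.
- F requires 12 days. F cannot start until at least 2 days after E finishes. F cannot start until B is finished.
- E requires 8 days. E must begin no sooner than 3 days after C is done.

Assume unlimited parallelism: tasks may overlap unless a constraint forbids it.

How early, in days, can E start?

17

Nothing blocks B, so it runs from day 0 to day 7.
After B (finishes day 7, plus 1-day gap → day 8), C can start at day 8 and finishes at day 14.
E waits on C (finishes day 14, plus 3-day gap → day 17), so the earliest it can start is day 17.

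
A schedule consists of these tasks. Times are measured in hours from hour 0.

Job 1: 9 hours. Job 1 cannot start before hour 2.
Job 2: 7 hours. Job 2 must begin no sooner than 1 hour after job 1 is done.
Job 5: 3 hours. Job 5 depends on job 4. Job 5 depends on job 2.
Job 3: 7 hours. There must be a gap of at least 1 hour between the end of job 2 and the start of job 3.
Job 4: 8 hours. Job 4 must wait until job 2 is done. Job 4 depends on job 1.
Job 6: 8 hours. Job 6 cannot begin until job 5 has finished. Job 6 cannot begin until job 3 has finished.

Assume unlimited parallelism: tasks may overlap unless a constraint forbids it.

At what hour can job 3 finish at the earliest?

Job 1 cannot begin until its own release at hour 2. It runs from hour 2 to 2 + 9 = hour 11.
After job 1 (finishes hour 11, plus 1-hour gap → hour 12), job 2 can start at hour 12 and finishes at hour 19.
Job 3 waits on job 2 (finishes hour 19, plus 1-hour gap → hour 20), so it starts at hour 20 and finishes at 20 + 7 = hour 27.

27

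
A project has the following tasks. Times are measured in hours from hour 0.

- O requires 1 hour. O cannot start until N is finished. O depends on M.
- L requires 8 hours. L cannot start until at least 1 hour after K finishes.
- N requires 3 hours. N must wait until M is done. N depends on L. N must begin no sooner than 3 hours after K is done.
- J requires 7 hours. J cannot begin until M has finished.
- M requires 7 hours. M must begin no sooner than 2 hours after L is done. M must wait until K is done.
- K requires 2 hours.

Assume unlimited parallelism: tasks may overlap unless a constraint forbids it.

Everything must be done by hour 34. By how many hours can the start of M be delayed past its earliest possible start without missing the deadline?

7

Nothing blocks K, so it runs from hour 0 to hour 2.
After K (finishes hour 2, plus 1-hour gap → hour 3), L can start at hour 3 and finishes at hour 11.
M cannot start until L (finishes hour 11, plus 2-hour gap → hour 13); K (finishes hour 2). The controlling bound is hour 13, so M finishes at 13 + 7 = hour 20.

Working backward from the deadline:
J must finish by hour 34; it takes 7 hours, so it must start by 34 − 7 = hour 27.
O has no dependents, so it just needs to finish by hour 34. Starting by 34 − 1 = hour 33 achieves that.
Since O (must start by hour 33) depends on it, N must finish by hour 33. Backing off its 3-hour duration gives a latest start of hour 30.
M must finish in time for J (must start by hour 27); N (must start by hour 30); O (must start by hour 33). The tightest is hour 27, so M must start by 27 − 7 = hour 20.
So M can start as early as hour 13 and as late as hour 20, giving 20 − 13 = 7 hours of slack.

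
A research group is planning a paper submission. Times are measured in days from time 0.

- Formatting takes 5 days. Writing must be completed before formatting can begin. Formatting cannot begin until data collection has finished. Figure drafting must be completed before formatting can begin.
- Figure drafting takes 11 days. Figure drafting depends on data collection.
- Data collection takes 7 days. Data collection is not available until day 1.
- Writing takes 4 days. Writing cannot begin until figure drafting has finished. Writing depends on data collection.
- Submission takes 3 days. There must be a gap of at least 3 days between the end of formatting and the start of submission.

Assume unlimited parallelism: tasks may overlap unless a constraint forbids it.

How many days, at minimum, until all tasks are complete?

Data collection waits on its own release at day 1, so it starts at day 1 and finishes at 1 + 7 = day 8.
Figure drafting cannot begin until data collection (finishes day 8). It runs from day 8 to 8 + 11 = day 19.
For writing: figure drafting (finishes day 19); data collection (finishes day 8). Taking the maximum gives a start of day 19, and it finishes at 19 + 4 = day 23.
For formatting: writing (finishes day 23); data collection (finishes day 8); figure drafting (finishes day 19). Taking the maximum gives a start of day 23, and it finishes at 23 + 5 = day 28.
After formatting (finishes day 28, plus 3-day gap → day 31), submission can start at day 31 and finishes at day 34.
All tasks are finished once the last one completes. Finish times: Data collection at 8, Figure drafting at 19, Writing at 23, Formatting at 28, Submission at 34. The latest is day 34.

34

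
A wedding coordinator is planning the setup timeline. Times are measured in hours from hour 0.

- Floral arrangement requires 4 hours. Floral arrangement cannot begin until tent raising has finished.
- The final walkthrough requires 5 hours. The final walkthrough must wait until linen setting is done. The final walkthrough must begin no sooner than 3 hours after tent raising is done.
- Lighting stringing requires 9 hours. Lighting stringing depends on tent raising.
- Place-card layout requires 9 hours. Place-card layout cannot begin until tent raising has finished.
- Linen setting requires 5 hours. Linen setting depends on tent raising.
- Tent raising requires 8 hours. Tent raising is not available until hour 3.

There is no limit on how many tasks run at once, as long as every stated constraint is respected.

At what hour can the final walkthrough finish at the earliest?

Tent raising waits on its own release at hour 3, so it starts at hour 3 and finishes at 3 + 8 = hour 11.
After tent raising (finishes hour 11), linen setting can start at hour 11 and finishes at hour 16.
The final walkthrough needs all of linen setting (finishes hour 16); tent raising (finishes hour 11, plus 3-hour gap → hour 14). That puts its earliest start at hour 16; it finishes at 16 + 5 = hour 21.

21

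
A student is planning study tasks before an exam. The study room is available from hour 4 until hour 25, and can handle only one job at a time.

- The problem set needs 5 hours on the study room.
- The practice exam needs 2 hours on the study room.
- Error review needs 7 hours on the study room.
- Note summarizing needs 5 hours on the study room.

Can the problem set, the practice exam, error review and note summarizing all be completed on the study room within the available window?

Yes

The study room window is 25 − 4 = 21 hours.
Running back to back, the jobs need 5 + 2 + 7 + 5 = 19 hours on the study room.
Since 19 ≤ 21, they fit within the window.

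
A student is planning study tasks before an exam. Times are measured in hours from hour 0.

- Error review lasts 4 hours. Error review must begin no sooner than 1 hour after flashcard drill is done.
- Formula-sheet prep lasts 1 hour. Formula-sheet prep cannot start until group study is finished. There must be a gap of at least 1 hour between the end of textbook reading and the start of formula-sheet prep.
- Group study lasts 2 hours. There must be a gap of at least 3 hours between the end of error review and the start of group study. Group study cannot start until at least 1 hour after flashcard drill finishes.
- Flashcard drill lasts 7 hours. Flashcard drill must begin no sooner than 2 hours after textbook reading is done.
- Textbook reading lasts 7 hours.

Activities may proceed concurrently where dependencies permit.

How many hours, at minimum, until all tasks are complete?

Textbook reading can start immediately at hour 0; it finishes at hour 7.
After textbook reading (finishes hour 7, plus 2-hour gap → hour 9), flashcard drill can start at hour 9 and finishes at hour 16.
Error review cannot begin until flashcard drill (finishes hour 16, plus 1-hour gap → hour 17). It runs from hour 17 to 17 + 4 = hour 21.
Group study cannot start until error review (finishes hour 21, plus 3-hour gap → hour 24); flashcard drill (finishes hour 16, plus 1-hour gap → hour 17). The controlling bound is hour 24, so group study finishes at 24 + 2 = hour 26.
For formula-sheet prep: group study (finishes hour 26); textbook reading (finishes hour 7, plus 1-hour gap → hour 8). Taking the maximum gives a start of hour 26, and it finishes at 26 + 1 = hour 27.
All tasks are finished once the last one completes. Finish times: Textbook reading at 7, Flashcard drill at 16, Error review at 21, Group study at 26, Formula-sheet prep at 27. The latest is hour 27.

27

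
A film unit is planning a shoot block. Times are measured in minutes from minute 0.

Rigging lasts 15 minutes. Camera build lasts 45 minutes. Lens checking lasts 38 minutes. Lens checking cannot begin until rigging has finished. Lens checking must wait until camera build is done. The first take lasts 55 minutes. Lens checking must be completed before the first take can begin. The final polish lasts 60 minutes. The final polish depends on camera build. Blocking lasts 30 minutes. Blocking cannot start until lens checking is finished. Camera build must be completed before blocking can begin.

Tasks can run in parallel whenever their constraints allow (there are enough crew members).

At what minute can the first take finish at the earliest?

138

Camera build has no prerequisites, so it starts at minute 0 and finishes at minute 45.
Rigging can start immediately at minute 0; it finishes at minute 15.
Lens checking needs all of rigging (finishes minute 15); camera build (finishes minute 45). That puts its earliest start at minute 45; it finishes at 45 + 38 = minute 83.
The first take waits on lens checking (finishes minute 83), so it starts at minute 83 and finishes at 83 + 55 = minute 138.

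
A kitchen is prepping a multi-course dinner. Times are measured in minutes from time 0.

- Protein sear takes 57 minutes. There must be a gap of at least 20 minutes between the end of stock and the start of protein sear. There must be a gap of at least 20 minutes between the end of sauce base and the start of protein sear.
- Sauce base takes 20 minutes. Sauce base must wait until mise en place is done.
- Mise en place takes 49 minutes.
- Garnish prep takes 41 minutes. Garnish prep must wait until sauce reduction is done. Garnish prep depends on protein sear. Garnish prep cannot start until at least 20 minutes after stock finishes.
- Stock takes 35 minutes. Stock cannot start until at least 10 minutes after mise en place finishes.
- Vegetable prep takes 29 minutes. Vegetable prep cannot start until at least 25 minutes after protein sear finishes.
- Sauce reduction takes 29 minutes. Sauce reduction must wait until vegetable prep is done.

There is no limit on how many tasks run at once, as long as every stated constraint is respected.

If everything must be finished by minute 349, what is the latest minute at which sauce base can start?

128

Nothing follows garnish prep; the deadline of minute 349 is its only limit. It must start by 349 − 41 = minute 308.
Sauce reduction has to be done before garnish prep (must start by minute 308). That means finishing by minute 308, i.e. starting by 308 − 29 = minute 279.
Vegetable prep must finish before sauce reduction (must start by minute 279). With a 29-minute duration, vegetable prep must start by 279 − 29 = minute 250.
Protein sear has several dependents: vegetable prep (must start by minute 250, minus 25-minute gap → minute 225); garnish prep (must start by minute 308). The earliest of those limits is minute 225, so protein sear must start by 225 − 57 = minute 168.
Since protein sear (must start by minute 168, minus 20-minute gap → minute 148) depends on it, sauce base must finish by minute 148. Backing off its 20-minute duration gives a latest start of minute 128.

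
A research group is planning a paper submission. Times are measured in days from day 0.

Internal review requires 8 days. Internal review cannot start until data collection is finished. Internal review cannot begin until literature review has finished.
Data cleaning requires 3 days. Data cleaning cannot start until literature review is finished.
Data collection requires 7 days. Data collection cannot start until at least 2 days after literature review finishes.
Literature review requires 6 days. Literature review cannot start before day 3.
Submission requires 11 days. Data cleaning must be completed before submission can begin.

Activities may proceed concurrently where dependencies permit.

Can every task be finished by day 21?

Literature review waits on its own release at day 3, so it starts at day 3 and finishes at 3 + 6 = day 9.
Data cleaning waits on literature review (finishes day 9), so it starts at day 9 and finishes at 9 + 3 = day 12.
Submission cannot begin until data cleaning (finishes day 12). It runs from day 12 to 12 + 11 = day 23.
After literature review (finishes day 9, plus 2-day gap → day 11), data collection can start at day 11 and finishes at day 18.
Internal review cannot start until data collection (finishes day 18); literature review (finishes day 9). The controlling bound is day 18, so internal review finishes at 18 + 8 = day 26.
The earliest everything can be done is day 26, which is after the deadline of 21, so it is not possible.

No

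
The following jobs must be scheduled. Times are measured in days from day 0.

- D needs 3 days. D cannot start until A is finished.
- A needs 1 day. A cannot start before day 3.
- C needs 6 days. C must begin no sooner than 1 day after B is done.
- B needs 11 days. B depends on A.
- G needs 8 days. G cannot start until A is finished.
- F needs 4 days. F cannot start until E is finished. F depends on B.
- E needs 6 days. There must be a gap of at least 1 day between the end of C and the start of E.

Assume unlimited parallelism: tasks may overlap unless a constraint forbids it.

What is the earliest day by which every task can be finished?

33

After its own release at day 3, A can start at day 3 and finishes at day 4.
G waits on A (finishes day 4), so it starts at day 4 and finishes at 4 + 8 = day 12.
D cannot begin until A (finishes day 4). It runs from day 4 to 4 + 3 = day 7.
After A (finishes day 4), B can start at day 4 and finishes at day 15.
C waits on B (finishes day 15, plus 1-day gap → day 16), so it starts at day 16 and finishes at 16 + 6 = day 22.
E waits on C (finishes day 22, plus 1-day gap → day 23), so it starts at day 23 and finishes at 23 + 6 = day 29.
For F: E (finishes day 29); B (finishes day 15). Taking the maximum gives a start of day 29, and it finishes at 29 + 4 = day 33.
All tasks are finished once the last one completes. Finish times: A at 4, B at 15, C at 22, D at 7, E at 29, F at 33, G at 12. The latest is day 33.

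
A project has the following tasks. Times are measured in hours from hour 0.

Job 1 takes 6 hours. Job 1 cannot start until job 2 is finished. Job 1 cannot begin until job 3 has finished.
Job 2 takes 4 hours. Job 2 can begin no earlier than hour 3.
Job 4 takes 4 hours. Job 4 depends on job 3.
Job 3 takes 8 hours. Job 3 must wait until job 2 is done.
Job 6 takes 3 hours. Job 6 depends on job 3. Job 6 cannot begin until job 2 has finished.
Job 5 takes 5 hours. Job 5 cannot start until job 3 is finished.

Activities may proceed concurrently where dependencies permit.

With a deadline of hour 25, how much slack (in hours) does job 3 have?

4

Job 2 waits on its own release at hour 3, so it starts at hour 3 and finishes at 3 + 4 = hour 7.
Job 3 waits on job 2 (finishes hour 7), so it starts at hour 7 and finishes at 7 + 8 = hour 15.

Working backward from the deadline:
Job 1 has no dependents, so it just needs to finish by hour 25. Starting by 25 − 6 = hour 19 achieves that.
Nothing follows job 4; the deadline of hour 25 is its only limit. It must start by 25 − 4 = hour 21.
Job 5 has no dependents, so it just needs to finish by hour 25. Starting by 25 − 5 = hour 20 achieves that.
Job 6 must finish by hour 25; it takes 3 hours, so it must start by 25 − 3 = hour 22.
Job 3 must finish in time for job 1 (must start by hour 19); job 4 (must start by hour 21); job 5 (must start by hour 20); job 6 (must start by hour 22). The tightest is hour 19, so job 3 must start by 19 − 8 = hour 11.
So job 3 can start as early as hour 7 and as late as hour 11, giving 11 − 7 = 4 hours of slack.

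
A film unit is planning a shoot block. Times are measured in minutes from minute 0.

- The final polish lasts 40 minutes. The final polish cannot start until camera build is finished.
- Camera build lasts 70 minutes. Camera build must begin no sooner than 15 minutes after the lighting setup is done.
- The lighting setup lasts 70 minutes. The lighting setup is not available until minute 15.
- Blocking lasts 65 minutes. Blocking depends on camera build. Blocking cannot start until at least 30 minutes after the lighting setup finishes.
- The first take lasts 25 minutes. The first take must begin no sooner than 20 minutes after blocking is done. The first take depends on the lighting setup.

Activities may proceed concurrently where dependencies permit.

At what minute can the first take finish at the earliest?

280

The lighting setup cannot begin until its own release at minute 15. It runs from minute 15 to 15 + 70 = minute 85.
After the lighting setup (finishes minute 85, plus 15-minute gap → minute 100), camera build can start at minute 100 and finishes at minute 170.
Blocking needs all of camera build (finishes minute 170); the lighting setup (finishes minute 85, plus 30-minute gap → minute 115). That puts its earliest start at minute 170; it finishes at 170 + 65 = minute 235.
For the first take: blocking (finishes minute 235, plus 20-minute gap → minute 255); the lighting setup (finishes minute 85). Taking the maximum gives a start of minute 255, and it finishes at 255 + 25 = minute 280.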